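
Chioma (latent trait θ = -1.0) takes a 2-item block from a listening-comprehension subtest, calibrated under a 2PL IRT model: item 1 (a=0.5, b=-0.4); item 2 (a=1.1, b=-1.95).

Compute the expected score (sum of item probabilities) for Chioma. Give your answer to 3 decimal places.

P(θ) = 1 / (1 + exp(−a(θ − b)))
P_1 = 1/(1+e^{0.3000}) = 0.4256
P_2 = 1/(1+e^{-1.0450}) = 0.7398
E[score] = 0.4256 + 0.7398 = 1.1654

1.165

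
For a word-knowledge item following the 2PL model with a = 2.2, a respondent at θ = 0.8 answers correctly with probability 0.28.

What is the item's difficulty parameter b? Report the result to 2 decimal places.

1.23

P(θ) = 1 / (1 + exp(−a(θ − b)))
logit(0.28) = ln(0.28/0.72) = -0.9445
b = θ − logit/(a) = 0.8 − (-0.9445)/2.2000 = 1.2293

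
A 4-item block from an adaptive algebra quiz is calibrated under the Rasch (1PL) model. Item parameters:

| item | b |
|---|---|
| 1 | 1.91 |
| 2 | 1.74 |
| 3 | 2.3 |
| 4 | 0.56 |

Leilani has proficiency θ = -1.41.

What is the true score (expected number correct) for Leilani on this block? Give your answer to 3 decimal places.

0.222

P(θ) = 1 / (1 + exp(−(θ − b)))
P_1 = 1/(1+e^{3.3200}) = 0.0349
P_2 = 1/(1+e^{3.1500}) = 0.0411
P_3 = 1/(1+e^{3.7100}) = 0.0239
P_4 = 1/(1+e^{1.9700}) = 0.1224
E[score] = 0.0349 + 0.0411 + 0.0239 + 0.1224 = 0.2223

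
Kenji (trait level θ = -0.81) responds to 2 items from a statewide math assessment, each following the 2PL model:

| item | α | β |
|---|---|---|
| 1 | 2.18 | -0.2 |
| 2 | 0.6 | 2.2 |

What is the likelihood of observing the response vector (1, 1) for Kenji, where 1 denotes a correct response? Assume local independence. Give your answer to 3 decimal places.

P(θ) = 1 / (1 + exp(−α(θ − β)))
P_1 = 1/(1+e^{1.3298}) = 0.2092
P_2 = 1/(1+e^{1.8060}) = 0.1411
L = P_1 × P_2 = 0.2092 × 0.1411 = 0.02952

0.030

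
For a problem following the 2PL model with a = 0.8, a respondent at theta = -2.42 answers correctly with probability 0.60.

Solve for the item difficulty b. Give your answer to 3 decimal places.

P(theta) = 1 / (1 + exp(−a(theta − b)))
logit(0.60) = ln(0.60/0.40) = 0.4055
b = theta − logit/(a) = -2.42 − 0.4055/0.8000 = -2.9268

-2.927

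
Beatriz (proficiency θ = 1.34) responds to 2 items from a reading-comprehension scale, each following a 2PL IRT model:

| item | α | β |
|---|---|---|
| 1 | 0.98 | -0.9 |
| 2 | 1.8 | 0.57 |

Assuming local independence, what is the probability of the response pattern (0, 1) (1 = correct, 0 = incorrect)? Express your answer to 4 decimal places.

P(θ) = 1 / (1 + exp(−α(θ − β)))
P_1 = 1/(1+e^{-2.1952}) = 0.8998
P_2 = 1/(1+e^{-1.3860}) = 0.8000
L = (1−P_1) × P_2 = 0.1002 × 0.8000 = 0.08014

0.0801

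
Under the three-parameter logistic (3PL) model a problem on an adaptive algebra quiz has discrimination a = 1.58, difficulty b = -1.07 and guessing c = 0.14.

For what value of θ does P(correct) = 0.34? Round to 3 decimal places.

-1.826

P(θ) = c + (1 − c) · 1 / (1 + exp(−a(θ − b)))
Remove guessing floor: (0.34 − 0.14)/(1 − 0.14) = 0.2326
logit = ln(0.2326/0.7674) = -1.1939
θ = b + logit/(a) = -1.07 + (-1.1939)/1.5800 = -1.8256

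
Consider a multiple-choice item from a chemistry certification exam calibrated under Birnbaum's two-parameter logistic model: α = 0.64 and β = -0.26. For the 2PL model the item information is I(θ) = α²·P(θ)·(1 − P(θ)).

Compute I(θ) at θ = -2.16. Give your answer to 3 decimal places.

0.072

P = 1/(1+e^{1.2160}) = 0.2286
P(1−P) = 0.2286 × 0.7714 = 0.1764
I = α² × P(1−P) = 0.64² × 0.1764 = 0.07224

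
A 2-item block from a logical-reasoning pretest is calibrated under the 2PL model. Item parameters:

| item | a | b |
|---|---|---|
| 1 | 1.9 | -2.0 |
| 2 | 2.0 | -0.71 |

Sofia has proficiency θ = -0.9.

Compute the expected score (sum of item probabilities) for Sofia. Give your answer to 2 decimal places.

P(θ) = 1 / (1 + exp(−a(θ − b)))
P_1 = 1/(1+e^{-2.0900}) = 0.8899
P_2 = 1/(1+e^{0.3800}) = 0.4061
E[score] = 0.8899 + 0.4061 = 1.2961

1.30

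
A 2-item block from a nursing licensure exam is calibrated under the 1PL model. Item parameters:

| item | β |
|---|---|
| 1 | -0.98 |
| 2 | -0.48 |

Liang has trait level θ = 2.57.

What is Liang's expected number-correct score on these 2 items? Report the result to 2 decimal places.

1.93

P(θ) = 1 / (1 + exp(−(θ − β)))
P_1 = 1/(1+e^{-3.5500}) = 0.9721
P_2 = 1/(1+e^{-3.0500}) = 0.9548
E[score] = 0.9721 + 0.9548 = 1.9269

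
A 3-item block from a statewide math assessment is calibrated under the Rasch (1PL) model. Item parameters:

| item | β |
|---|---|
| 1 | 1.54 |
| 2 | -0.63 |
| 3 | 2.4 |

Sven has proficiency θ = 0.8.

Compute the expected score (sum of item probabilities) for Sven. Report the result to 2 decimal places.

P(θ) = 1 / (1 + exp(−(θ − β)))
P_1 = 1/(1+e^{0.7400}) = 0.3230
P_2 = 1/(1+e^{-1.4300}) = 0.8069
P_3 = 1/(1+e^{1.6000}) = 0.1680
E[score] = 0.3230 + 0.8069 + 0.1680 = 1.2979

1.30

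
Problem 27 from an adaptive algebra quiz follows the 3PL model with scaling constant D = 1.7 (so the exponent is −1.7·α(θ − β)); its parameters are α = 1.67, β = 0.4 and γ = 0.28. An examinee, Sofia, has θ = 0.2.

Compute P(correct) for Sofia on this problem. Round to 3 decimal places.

0.540

P(θ) = γ + (1 − γ) · 1 / (1 + exp(−D·α(θ − β)))
Exponent: 1.7 × 1.67 × (0.2 − 0.4) = -0.5678
1/(1 + e^{0.5678}) = 0.3617
P = 0.28 + 0.72 × 0.3617 = 0.5405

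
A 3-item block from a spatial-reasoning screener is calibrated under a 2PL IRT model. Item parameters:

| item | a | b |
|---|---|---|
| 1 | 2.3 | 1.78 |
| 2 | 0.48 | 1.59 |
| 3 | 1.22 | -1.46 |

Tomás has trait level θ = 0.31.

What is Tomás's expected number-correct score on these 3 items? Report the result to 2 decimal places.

1.28

P(θ) = 1 / (1 + exp(−a(θ − b)))
P_1 = 1/(1+e^{3.3810}) = 0.0329
P_2 = 1/(1+e^{0.6144}) = 0.3511
P_3 = 1/(1+e^{-2.1594}) = 0.8965
E[score] = 0.0329 + 0.3511 + 0.8965 = 1.2805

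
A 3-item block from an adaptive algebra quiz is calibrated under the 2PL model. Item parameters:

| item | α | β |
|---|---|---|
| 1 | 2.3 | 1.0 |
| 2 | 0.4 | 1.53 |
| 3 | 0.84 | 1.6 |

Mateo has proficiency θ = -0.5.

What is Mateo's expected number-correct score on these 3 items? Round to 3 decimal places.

0.485

P(θ) = 1 / (1 + exp(−α(θ − β)))
P_1 = 1/(1+e^{3.4500}) = 0.0308
P_2 = 1/(1+e^{0.8120}) = 0.3075
P_3 = 1/(1+e^{1.7640}) = 0.1463
E[score] = 0.0308 + 0.3075 + 0.1463 = 0.4845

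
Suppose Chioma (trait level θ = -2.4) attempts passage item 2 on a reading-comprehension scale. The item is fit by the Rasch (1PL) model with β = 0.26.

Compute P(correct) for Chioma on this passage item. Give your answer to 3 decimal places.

0.065

P(θ) = 1 / (1 + exp(−(θ − β)))
Exponent: (-2.4 − 0.26) = -2.6600
1/(1 + e^{2.6600}) = 0.0654
P = 0.0654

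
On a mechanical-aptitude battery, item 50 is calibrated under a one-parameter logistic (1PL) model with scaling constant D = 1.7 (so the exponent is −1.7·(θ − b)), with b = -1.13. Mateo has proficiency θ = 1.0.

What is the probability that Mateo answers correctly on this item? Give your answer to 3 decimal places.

0.974

P(θ) = 1 / (1 + exp(−D·(θ − b)))
Exponent: 1.7 × (1.0 − (-1.13)) = 3.6210
1/(1 + e^{-3.6210}) = 0.9739
P = 0.9739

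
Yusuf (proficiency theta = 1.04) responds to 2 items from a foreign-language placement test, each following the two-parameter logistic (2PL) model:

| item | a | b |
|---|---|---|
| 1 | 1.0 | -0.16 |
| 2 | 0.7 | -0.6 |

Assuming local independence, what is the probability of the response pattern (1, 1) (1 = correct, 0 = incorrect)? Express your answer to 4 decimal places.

0.5834

P(theta) = 1 / (1 + exp(−a(theta − b)))
P_1 = 1/(1+e^{-1.2000}) = 0.7685
P_2 = 1/(1+e^{-1.1480}) = 0.7591
L = P_1 × P_2 = 0.7685 × 0.7591 = 0.58342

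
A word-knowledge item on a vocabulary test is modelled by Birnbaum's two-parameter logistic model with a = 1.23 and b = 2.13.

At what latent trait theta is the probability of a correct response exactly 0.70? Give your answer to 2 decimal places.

P(theta) = 1 / (1 + exp(−a(theta − b)))
logit = ln(0.7000/0.3000) = 0.8473
theta = b + logit/(a) = 2.13 + 0.8473/1.2300 = 2.8189

2.82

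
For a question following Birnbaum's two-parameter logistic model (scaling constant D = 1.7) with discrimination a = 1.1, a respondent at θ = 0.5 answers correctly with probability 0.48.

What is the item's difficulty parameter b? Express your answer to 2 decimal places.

0.54

P(θ) = 1 / (1 + exp(−D·a(θ − b)))
logit(0.48) = ln(0.48/0.52) = -0.0800
b = θ − logit/(1.7·a) = 0.5 − (-0.0800)/1.8700 = 0.5428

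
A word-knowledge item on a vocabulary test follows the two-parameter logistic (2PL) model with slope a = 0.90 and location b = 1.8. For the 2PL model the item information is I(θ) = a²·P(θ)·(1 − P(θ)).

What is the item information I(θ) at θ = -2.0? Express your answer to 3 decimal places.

0.025

P = 1/(1+e^{3.4200}) = 0.0317
P(1−P) = 0.0317 × 0.9683 = 0.0307
I = a² × P(1−P) = 0.90² × 0.0307 = 0.02485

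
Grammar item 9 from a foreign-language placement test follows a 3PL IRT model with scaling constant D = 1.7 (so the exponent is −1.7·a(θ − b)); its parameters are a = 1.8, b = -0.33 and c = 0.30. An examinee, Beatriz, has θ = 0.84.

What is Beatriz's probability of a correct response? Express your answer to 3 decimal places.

P(θ) = c + (1 − c) · 1 / (1 + exp(−D·a(θ − b)))
Exponent: 1.7 × 1.8 × (0.84 − (-0.33)) = 3.5802
1/(1 + e^{-3.5802}) = 0.9729
P = 0.30 + 0.70 × 0.9729 = 0.9810

0.981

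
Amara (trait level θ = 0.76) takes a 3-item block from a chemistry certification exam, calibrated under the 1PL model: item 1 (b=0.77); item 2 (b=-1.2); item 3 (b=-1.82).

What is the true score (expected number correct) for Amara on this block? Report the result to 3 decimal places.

2.304

P(θ) = 1 / (1 + exp(−(θ − b)))
P_1 = 1/(1+e^{0.0100}) = 0.4975
P_2 = 1/(1+e^{-1.9600}) = 0.8765
P_3 = 1/(1+e^{-2.5800}) = 0.9296
E[score] = 0.4975 + 0.8765 + 0.9296 = 2.3036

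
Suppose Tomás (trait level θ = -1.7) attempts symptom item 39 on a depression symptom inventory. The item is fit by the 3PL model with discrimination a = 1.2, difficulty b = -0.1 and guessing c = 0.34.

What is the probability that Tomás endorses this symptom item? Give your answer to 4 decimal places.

P(θ) = c + (1 − c) · 1 / (1 + exp(−a(θ − b)))
Exponent: 1.2 × (-1.7 − (-0.1)) = -1.9200
1/(1 + e^{1.9200}) = 0.1279
P = 0.34 + 0.66 × 0.1279 = 0.4244

0.4244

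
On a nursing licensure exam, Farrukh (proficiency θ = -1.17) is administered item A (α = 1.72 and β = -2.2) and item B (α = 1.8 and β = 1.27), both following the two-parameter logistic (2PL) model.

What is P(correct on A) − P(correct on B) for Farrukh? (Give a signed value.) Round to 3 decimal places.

P(θ) = 1 / (1 + exp(−α(θ − β)))
P_A = 0.8547
P_B = 0.0122
P_A − P_B = 0.8424

0.842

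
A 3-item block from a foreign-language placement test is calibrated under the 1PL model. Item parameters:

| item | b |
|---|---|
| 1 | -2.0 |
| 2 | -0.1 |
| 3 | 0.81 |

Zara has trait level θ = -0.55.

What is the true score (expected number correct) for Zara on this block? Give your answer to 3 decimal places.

P(θ) = 1 / (1 + exp(−(θ − b)))
P_1 = 1/(1+e^{-1.4500}) = 0.8100
P_2 = 1/(1+e^{0.4500}) = 0.3894
P_3 = 1/(1+e^{1.3600}) = 0.2042
E[score] = 0.8100 + 0.3894 + 0.2042 = 1.4036

1.404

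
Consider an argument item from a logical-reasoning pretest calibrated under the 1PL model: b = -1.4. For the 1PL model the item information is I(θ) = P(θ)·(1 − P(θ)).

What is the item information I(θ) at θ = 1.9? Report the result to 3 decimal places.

P = 1/(1+e^{-3.3000}) = 0.9644
P(1−P) = 0.9644 × 0.0356 = 0.0343
I = P(1−P) = 0.03431

0.034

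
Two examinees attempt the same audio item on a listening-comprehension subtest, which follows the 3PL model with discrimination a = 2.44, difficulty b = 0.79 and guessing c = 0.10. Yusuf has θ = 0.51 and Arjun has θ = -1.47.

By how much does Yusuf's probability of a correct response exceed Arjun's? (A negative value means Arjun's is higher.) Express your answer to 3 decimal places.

P(θ) = c + (1 − c) · 1 / (1 + exp(−a(θ − b)))
P(Yusuf) = 0.4020  [exponent -0.6832]
P(Arjun) = 0.1036  [exponent -5.5144]
Difference = 0.4020 − 0.1036 = 0.2984

0.298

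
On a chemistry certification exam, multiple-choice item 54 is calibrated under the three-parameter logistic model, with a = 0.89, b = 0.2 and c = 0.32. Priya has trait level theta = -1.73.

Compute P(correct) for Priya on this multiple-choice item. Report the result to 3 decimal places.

0.423

P(theta) = c + (1 − c) · 1 / (1 + exp(−a(theta − b)))
Exponent: 0.89 × (-1.73 − 0.2) = -1.7177
1/(1 + e^{1.7177}) = 0.1522
P = 0.32 + 0.68 × 0.1522 = 0.4235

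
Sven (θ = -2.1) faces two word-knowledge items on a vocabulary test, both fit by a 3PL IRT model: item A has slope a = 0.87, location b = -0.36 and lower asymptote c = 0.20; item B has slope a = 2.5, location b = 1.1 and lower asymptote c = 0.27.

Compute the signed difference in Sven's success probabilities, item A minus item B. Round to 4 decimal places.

0.0741

P(θ) = c + (1 − c) · 1 / (1 + exp(−a(θ − b)))
P_A = 0.3443
P_B = 0.2702
P_A − P_B = 0.0741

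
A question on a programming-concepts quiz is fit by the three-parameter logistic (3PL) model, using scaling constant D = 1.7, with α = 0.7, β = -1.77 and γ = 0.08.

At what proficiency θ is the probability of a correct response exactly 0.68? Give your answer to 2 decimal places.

-1.24

P(θ) = γ + (1 − γ) · 1 / (1 + exp(−D·α(θ − β)))
Remove guessing floor: (0.68 − 0.08)/(1 − 0.08) = 0.6522
logit = ln(0.6522/0.3478) = 0.6286
θ = β + logit/(1.7·α) = -1.77 + 0.6286/1.1900 = -1.2418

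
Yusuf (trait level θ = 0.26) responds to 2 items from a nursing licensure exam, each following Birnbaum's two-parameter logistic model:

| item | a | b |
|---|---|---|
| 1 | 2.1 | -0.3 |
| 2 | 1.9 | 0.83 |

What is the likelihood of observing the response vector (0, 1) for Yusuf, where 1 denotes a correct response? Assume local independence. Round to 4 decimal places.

0.0596

P(θ) = 1 / (1 + exp(−a(θ − b)))
P_1 = 1/(1+e^{-1.1760}) = 0.7642
P_2 = 1/(1+e^{1.0830}) = 0.2529
L = (1−P_1) × P_2 = 0.2358 × 0.2529 = 0.05964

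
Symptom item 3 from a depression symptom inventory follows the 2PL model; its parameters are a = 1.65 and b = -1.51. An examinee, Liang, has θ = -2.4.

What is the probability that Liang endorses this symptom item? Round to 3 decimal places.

P(θ) = 1 / (1 + exp(−a(θ − b)))
Exponent: 1.65 × (-2.4 − (-1.51)) = -1.4685
1/(1 + e^{1.4685}) = 0.1872

0.187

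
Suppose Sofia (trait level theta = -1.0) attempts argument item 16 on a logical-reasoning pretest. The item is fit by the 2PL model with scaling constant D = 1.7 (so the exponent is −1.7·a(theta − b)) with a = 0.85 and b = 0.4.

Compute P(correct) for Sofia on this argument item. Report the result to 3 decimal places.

0.117

P(theta) = 1 / (1 + exp(−D·a(theta − b)))
Exponent: 1.7 × 0.85 × (-1.0 − 0.4) = -2.0230
1/(1 + e^{2.0230}) = 0.1168
P = 0.1168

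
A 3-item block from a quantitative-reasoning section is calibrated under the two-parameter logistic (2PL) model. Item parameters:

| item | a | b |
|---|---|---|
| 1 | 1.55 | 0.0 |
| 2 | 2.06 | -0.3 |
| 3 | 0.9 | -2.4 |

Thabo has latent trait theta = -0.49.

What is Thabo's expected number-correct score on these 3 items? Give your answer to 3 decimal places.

1.570

P(theta) = 1 / (1 + exp(−a(theta − b)))
P_1 = 1/(1+e^{0.7595}) = 0.3188
P_2 = 1/(1+e^{0.3914}) = 0.4034
P_3 = 1/(1+e^{-1.7190}) = 0.8480
E[score] = 0.3188 + 0.4034 + 0.8480 = 1.5701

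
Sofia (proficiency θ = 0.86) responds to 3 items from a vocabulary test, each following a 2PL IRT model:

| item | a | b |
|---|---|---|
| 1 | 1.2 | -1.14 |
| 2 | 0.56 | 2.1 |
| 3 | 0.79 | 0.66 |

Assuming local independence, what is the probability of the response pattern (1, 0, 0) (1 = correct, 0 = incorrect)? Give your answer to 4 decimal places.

0.2816

P(θ) = 1 / (1 + exp(−a(θ − b)))
P_1 = 1/(1+e^{-2.4000}) = 0.9168
P_2 = 1/(1+e^{0.6944}) = 0.3331
P_3 = 1/(1+e^{-0.1580}) = 0.5394
L = P_1 × (1−P_2) × (1−P_3) = 0.9168 × 0.6669 × 0.4606 = 0.28163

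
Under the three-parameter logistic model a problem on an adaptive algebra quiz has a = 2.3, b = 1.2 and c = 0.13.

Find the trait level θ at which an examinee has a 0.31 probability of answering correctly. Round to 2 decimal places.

0.62

P(θ) = c + (1 − c) · 1 / (1 + exp(−a(θ − b)))
Remove guessing floor: (0.31 − 0.13)/(1 − 0.13) = 0.2069
logit = ln(0.2069/0.7931) = -1.3437
θ = b + logit/(a) = 1.2 + (-1.3437)/2.3000 = 0.6158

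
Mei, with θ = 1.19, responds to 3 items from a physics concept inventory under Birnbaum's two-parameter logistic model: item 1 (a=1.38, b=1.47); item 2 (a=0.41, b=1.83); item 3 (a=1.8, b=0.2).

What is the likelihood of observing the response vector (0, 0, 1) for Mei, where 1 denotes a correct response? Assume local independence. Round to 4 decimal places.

0.2881

P(θ) = 1 / (1 + exp(−a(θ − b)))
P_1 = 1/(1+e^{0.3864}) = 0.4046
P_2 = 1/(1+e^{0.2624}) = 0.4348
P_3 = 1/(1+e^{-1.7820}) = 0.8559
L = (1−P_1) × (1−P_2) × P_3 = 0.5954 × 0.5652 × 0.8559 = 0.28806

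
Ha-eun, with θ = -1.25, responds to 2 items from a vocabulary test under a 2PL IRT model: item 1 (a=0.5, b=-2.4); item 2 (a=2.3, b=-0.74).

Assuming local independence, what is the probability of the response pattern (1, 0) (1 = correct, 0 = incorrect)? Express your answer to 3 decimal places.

P(θ) = 1 / (1 + exp(−a(θ − b)))
P_1 = 1/(1+e^{-0.5750}) = 0.6399
P_2 = 1/(1+e^{1.1730}) = 0.2363
L = P_1 × (1−P_2) = 0.6399 × 0.7637 = 0.48870

0.489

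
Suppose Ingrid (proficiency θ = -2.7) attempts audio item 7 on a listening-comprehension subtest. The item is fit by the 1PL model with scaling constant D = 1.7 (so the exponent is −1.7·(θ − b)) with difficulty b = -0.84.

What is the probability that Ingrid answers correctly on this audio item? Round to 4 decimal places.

0.0406

P(θ) = 1 / (1 + exp(−D·(θ − b)))
Exponent: 1.7 × (-2.7 − (-0.84)) = -3.1620
1/(1 + e^{3.1620}) = 0.0406
P = 0.0406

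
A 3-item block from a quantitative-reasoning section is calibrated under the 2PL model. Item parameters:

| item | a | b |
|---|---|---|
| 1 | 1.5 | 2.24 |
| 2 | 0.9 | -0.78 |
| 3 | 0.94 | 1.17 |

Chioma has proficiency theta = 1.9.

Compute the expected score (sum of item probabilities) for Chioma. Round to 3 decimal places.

1.958

P(theta) = 1 / (1 + exp(−a(theta − b)))
P_1 = 1/(1+e^{0.5100}) = 0.3752
P_2 = 1/(1+e^{-2.4120}) = 0.9177
P_3 = 1/(1+e^{-0.6862}) = 0.6651
E[score] = 0.3752 + 0.9177 + 0.6651 = 1.9581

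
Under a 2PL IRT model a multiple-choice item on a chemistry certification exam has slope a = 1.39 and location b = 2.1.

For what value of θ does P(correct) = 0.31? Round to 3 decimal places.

1.524

P(θ) = 1 / (1 + exp(−a(θ − b)))
logit = ln(0.3100/0.6900) = -0.8001
θ = b + logit/(a) = 2.1 + (-0.8001)/1.3900 = 1.5244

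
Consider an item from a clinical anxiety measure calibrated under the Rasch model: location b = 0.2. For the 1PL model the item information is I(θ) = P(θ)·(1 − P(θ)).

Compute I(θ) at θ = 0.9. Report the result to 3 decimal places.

0.222

P = 1/(1+e^{-0.7000}) = 0.6682
P(1−P) = 0.6682 × 0.3318 = 0.2217
I = P(1−P) = 0.22171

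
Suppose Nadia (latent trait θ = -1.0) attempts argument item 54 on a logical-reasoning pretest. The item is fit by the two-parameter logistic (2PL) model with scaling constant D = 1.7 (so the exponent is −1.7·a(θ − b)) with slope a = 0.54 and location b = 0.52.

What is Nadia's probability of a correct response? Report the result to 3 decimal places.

0.199

P(θ) = 1 / (1 + exp(−D·a(θ − b)))
Exponent: 1.7 × 0.54 × (-1.0 − 0.52) = -1.3954
1/(1 + e^{1.3954}) = 0.1986
P = 0.1986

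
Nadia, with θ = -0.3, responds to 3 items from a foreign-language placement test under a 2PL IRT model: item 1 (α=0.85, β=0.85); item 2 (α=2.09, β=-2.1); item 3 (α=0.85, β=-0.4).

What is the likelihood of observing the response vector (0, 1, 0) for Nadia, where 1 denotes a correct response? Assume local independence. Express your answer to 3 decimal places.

0.340

P(θ) = 1 / (1 + exp(−α(θ − β)))
P_1 = 1/(1+e^{0.9775}) = 0.2734
P_2 = 1/(1+e^{-3.7620}) = 0.9773
P_3 = 1/(1+e^{-0.0850}) = 0.5212
L = (1−P_1) × P_2 × (1−P_3) = 0.7266 × 0.9773 × 0.4788 = 0.33997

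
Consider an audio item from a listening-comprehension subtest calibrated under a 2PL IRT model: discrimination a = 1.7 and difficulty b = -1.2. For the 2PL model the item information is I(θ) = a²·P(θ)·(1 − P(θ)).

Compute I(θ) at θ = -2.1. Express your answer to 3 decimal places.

P = 1/(1+e^{1.5300}) = 0.1780
P(1−P) = 0.1780 × 0.8220 = 0.1463
I = a² × P(1−P) = 1.7² × 0.1463 = 0.42284

0.423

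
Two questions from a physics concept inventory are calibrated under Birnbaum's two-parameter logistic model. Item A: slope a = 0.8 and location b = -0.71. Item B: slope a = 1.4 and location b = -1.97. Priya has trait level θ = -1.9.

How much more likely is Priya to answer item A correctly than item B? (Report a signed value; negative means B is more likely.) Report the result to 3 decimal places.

P(θ) = 1 / (1 + exp(−a(θ − b)))
P_A = 0.2785
P_B = 0.5245
P_A − P_B = -0.2460

-0.246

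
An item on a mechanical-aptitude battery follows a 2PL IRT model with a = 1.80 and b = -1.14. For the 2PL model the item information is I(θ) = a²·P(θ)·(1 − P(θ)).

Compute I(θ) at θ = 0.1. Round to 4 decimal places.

0.2836

P = 1/(1+e^{-2.2320}) = 0.9031
P(1−P) = 0.9031 × 0.0969 = 0.0875
I = a² × P(1−P) = 1.80² × 0.0875 = 0.28357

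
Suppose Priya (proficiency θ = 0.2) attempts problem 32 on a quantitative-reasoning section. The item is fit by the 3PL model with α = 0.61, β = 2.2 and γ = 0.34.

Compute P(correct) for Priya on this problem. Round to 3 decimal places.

P(θ) = γ + (1 − γ) · 1 / (1 + exp(−α(θ − β)))
Exponent: 0.61 × (0.2 − 2.2) = -1.2200
1/(1 + e^{1.2200}) = 0.2279
P = 0.34 + 0.66 × 0.2279 = 0.4904

0.490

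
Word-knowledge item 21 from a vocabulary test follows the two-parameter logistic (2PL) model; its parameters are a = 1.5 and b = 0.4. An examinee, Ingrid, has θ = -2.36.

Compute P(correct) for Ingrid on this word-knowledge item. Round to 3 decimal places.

0.016

P(θ) = 1 / (1 + exp(−a(θ − b)))
Exponent: 1.5 × (-2.36 − 0.4) = -4.1400
1/(1 + e^{4.1400}) = 0.0157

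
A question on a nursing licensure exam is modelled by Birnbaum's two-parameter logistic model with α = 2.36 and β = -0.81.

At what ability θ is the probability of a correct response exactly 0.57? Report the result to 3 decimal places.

P(θ) = 1 / (1 + exp(−α(θ − β)))
logit = ln(0.5700/0.4300) = 0.2819
θ = β + logit/(α) = -0.81 + 0.2819/2.3600 = -0.6906

-0.691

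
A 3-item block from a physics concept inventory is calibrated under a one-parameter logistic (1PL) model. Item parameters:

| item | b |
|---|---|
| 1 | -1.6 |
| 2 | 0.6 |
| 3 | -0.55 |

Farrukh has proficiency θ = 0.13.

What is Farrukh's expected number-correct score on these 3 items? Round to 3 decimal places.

P(θ) = 1 / (1 + exp(−(θ − b)))
P_1 = 1/(1+e^{-1.7300}) = 0.8494
P_2 = 1/(1+e^{0.4700}) = 0.3846
P_3 = 1/(1+e^{-0.6800}) = 0.6637
E[score] = 0.8494 + 0.3846 + 0.6637 = 1.8978

1.898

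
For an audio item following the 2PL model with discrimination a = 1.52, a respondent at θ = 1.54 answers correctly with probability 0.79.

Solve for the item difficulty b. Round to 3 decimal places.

0.668

P(θ) = 1 / (1 + exp(−a(θ − b)))
logit(0.79) = ln(0.79/0.21) = 1.3249
b = θ − logit/(a) = 1.54 − 1.3249/1.5200 = 0.6683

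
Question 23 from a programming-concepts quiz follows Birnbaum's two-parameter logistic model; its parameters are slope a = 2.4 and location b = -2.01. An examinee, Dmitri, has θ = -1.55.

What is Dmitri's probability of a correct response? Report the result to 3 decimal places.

0.751

P(θ) = 1 / (1 + exp(−a(θ − b)))
Exponent: 2.4 × (-1.55 − (-2.01)) = 1.1040
1/(1 + e^{-1.1040}) = 0.7510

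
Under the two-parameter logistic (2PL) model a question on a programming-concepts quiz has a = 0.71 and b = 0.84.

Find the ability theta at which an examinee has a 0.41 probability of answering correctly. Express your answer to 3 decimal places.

P(theta) = 1 / (1 + exp(−a(theta − b)))
logit = ln(0.4100/0.5900) = -0.3640
theta = b + logit/(a) = 0.84 + (-0.3640)/0.7100 = 0.3274

0.327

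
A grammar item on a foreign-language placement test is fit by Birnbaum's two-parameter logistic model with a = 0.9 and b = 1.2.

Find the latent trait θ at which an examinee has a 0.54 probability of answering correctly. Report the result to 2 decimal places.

P(θ) = 1 / (1 + exp(−a(θ − b)))
logit = ln(0.5400/0.4600) = 0.1603
θ = b + logit/(a) = 1.2 + 0.1603/0.9000 = 1.3782

1.38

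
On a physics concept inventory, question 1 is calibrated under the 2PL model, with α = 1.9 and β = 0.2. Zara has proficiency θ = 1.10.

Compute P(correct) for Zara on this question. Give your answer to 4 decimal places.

P(θ) = 1 / (1 + exp(−α(θ − β)))
Exponent: 1.9 × (1.10 − 0.2) = 1.7100
1/(1 + e^{-1.7100}) = 0.8468

0.8468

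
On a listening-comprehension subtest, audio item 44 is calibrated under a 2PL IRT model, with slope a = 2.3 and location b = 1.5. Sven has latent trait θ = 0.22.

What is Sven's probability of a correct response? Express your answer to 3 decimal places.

P(θ) = 1 / (1 + exp(−a(θ − b)))
Exponent: 2.3 × (0.22 − 1.5) = -2.9440
1/(1 + e^{2.9440}) = 0.0500

0.050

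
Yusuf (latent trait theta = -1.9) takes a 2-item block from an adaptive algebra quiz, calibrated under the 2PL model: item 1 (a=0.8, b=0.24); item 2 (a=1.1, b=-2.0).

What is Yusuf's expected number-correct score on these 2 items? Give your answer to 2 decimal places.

0.68

P(theta) = 1 / (1 + exp(−a(theta − b)))
P_1 = 1/(1+e^{1.7120}) = 0.1529
P_2 = 1/(1+e^{-0.1100}) = 0.5275
E[score] = 0.1529 + 0.5275 = 0.6804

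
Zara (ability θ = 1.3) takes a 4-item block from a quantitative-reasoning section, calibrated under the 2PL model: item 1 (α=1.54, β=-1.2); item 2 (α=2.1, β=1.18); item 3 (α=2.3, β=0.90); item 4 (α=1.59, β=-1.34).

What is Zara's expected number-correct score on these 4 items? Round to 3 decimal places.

P(θ) = 1 / (1 + exp(−α(θ − β)))
P_1 = 1/(1+e^{-3.8500}) = 0.9792
P_2 = 1/(1+e^{-0.2520}) = 0.5627
P_3 = 1/(1+e^{-0.9200}) = 0.7150
P_4 = 1/(1+e^{-4.1976}) = 0.9852
E[score] = 0.9792 + 0.5627 + 0.7150 + 0.9852 = 3.2421

3.242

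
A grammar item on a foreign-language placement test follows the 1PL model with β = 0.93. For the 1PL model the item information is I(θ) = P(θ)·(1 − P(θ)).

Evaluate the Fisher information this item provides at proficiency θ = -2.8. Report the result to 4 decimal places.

P = 1/(1+e^{3.7300}) = 0.0234
P(1−P) = 0.0234 × 0.9766 = 0.0229
I = P(1−P) = 0.02288

0.0229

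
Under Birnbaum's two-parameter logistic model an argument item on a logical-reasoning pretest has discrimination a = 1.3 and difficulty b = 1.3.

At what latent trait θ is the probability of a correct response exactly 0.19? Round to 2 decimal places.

0.18

P(θ) = 1 / (1 + exp(−a(θ − b)))
logit = ln(0.1900/0.8100) = -1.4500
θ = b + logit/(a) = 1.3 + (-1.4500)/1.3000 = 0.1846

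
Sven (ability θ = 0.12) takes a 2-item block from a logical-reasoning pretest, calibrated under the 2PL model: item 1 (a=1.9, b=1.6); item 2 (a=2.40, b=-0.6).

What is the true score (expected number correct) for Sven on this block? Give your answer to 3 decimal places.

P(θ) = 1 / (1 + exp(−a(θ − b)))
P_1 = 1/(1+e^{2.8120}) = 0.0567
P_2 = 1/(1+e^{-1.7280}) = 0.8492
E[score] = 0.0567 + 0.8492 = 0.9058

0.906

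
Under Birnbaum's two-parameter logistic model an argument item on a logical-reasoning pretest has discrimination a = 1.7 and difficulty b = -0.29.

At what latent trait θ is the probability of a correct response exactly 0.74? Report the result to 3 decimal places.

P(θ) = 1 / (1 + exp(−a(θ − b)))
logit = ln(0.7400/0.2600) = 1.0460
θ = b + logit/(a) = -0.29 + 1.0460/1.7000 = 0.3253

0.325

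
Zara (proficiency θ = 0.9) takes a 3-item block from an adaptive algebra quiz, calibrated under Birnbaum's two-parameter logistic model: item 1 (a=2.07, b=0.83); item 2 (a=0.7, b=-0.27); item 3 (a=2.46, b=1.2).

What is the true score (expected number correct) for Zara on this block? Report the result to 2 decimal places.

P(θ) = 1 / (1 + exp(−a(θ − b)))
P_1 = 1/(1+e^{-0.1449}) = 0.5362
P_2 = 1/(1+e^{-0.8190}) = 0.6940
P_3 = 1/(1+e^{0.7380}) = 0.3234
E[score] = 0.5362 + 0.6940 + 0.3234 = 1.5536

1.55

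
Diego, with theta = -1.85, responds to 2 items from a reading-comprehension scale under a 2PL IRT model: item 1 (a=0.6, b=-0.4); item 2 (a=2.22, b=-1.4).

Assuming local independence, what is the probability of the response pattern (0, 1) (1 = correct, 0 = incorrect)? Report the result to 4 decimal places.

P(theta) = 1 / (1 + exp(−a(theta − b)))
P_1 = 1/(1+e^{0.8700}) = 0.2953
P_2 = 1/(1+e^{0.9990}) = 0.2691
L = (1−P_1) × P_2 = 0.7047 × 0.2691 = 0.18967

0.1897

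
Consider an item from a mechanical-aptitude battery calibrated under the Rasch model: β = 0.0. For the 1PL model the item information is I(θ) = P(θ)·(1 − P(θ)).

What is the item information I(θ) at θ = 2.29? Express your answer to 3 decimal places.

P = 1/(1+e^{-2.2900}) = 0.9080
P(1−P) = 0.9080 × 0.0920 = 0.0835
I = P(1−P) = 0.08350

0.083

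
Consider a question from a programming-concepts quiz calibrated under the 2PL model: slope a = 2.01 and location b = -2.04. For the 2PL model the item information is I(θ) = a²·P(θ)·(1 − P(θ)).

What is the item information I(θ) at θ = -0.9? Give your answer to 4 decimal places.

0.3370

P = 1/(1+e^{-2.2914}) = 0.9082
P(1−P) = 0.9082 × 0.0918 = 0.0834
I = a² × P(1−P) = 2.01² × 0.0834 = 0.33696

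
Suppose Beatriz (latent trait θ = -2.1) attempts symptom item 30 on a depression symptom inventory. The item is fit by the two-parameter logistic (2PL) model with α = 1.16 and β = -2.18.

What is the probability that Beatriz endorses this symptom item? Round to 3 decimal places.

0.523

P(θ) = 1 / (1 + exp(−α(θ − β)))
Exponent: 1.16 × (-2.1 − (-2.18)) = 0.0928
1/(1 + e^{-0.0928}) = 0.5232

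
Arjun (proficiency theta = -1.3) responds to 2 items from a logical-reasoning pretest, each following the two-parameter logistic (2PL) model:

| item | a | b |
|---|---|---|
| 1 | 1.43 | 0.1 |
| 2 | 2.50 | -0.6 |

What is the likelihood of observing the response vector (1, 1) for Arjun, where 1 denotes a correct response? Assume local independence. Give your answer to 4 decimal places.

P(theta) = 1 / (1 + exp(−a(theta − b)))
P_1 = 1/(1+e^{2.0020}) = 0.1190
P_2 = 1/(1+e^{1.7500}) = 0.1480
L = P_1 × P_2 = 0.1190 × 0.1480 = 0.01762

0.0176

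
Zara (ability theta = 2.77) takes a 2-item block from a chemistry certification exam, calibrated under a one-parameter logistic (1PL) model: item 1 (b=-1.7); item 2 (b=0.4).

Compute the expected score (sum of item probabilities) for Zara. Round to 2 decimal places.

P(theta) = 1 / (1 + exp(−(theta − b)))
P_1 = 1/(1+e^{-4.4700}) = 0.9887
P_2 = 1/(1+e^{-2.3700}) = 0.9145
E[score] = 0.9887 + 0.9145 = 1.9032

1.90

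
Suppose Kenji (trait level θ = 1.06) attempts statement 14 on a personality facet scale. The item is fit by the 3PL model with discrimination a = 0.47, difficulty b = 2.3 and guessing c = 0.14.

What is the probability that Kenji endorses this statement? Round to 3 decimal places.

0.448

P(θ) = c + (1 − c) · 1 / (1 + exp(−a(θ − b)))
Exponent: 0.47 × (1.06 − 2.3) = -0.5828
1/(1 + e^{0.5828}) = 0.3583
P = 0.14 + 0.86 × 0.3583 = 0.4481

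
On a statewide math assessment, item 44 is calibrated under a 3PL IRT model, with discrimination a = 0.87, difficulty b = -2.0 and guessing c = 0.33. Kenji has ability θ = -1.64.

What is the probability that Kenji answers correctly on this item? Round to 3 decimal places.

P(θ) = c + (1 − c) · 1 / (1 + exp(−a(θ − b)))
Exponent: 0.87 × (-1.64 − (-2.0)) = 0.3132
1/(1 + e^{-0.3132}) = 0.5777
P = 0.33 + 0.67 × 0.5777 = 0.7170

0.717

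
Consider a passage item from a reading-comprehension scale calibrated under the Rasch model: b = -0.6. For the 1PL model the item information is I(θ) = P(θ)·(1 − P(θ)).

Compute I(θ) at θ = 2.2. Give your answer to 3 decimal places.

P = 1/(1+e^{-2.8000}) = 0.9427
P(1−P) = 0.9427 × 0.0573 = 0.0540
I = P(1−P) = 0.05404

0.054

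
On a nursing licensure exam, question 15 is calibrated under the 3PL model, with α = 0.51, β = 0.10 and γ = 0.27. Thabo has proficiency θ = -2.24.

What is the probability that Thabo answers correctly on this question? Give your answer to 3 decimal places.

0.440

P(θ) = γ + (1 − γ) · 1 / (1 + exp(−α(θ − β)))
Exponent: 0.51 × (-2.24 − 0.10) = -1.1934
1/(1 + e^{1.1934}) = 0.2327
P = 0.27 + 0.73 × 0.2327 = 0.4398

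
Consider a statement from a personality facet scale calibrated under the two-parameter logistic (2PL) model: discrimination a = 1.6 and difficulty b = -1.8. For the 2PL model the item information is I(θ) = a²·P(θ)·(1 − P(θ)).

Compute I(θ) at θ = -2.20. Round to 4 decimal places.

P = 1/(1+e^{0.6400}) = 0.3452
P(1−P) = 0.3452 × 0.6548 = 0.2261
I = a² × P(1−P) = 1.6² × 0.2261 = 0.57869

0.5787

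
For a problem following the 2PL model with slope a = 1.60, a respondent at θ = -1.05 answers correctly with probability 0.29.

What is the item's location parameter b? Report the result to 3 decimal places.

P(θ) = 1 / (1 + exp(−a(θ − b)))
logit(0.29) = ln(0.29/0.71) = -0.8954
b = θ − logit/(a) = -1.05 − (-0.8954)/1.6000 = -0.4904

-0.490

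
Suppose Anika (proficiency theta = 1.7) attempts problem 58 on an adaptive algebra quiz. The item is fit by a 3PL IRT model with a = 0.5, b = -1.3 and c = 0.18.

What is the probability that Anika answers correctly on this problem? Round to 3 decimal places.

0.850

P(theta) = c + (1 − c) · 1 / (1 + exp(−a(theta − b)))
Exponent: 0.5 × (1.7 − (-1.3)) = 1.5000
1/(1 + e^{-1.5000}) = 0.8176
P = 0.18 + 0.82 × 0.8176 = 0.8504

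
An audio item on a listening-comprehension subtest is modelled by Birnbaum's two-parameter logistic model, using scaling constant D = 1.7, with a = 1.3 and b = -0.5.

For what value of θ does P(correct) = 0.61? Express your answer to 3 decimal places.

-0.298

P(θ) = 1 / (1 + exp(−D·a(θ − b)))
logit = ln(0.6100/0.3900) = 0.4473
θ = b + logit/(1.7·a) = -0.5 + 0.4473/2.2100 = -0.2976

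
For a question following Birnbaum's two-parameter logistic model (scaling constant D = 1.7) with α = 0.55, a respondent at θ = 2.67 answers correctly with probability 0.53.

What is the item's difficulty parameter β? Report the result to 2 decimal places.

P(θ) = 1 / (1 + exp(−D·α(θ − β)))
logit(0.53) = ln(0.53/0.47) = 0.1201
β = θ − logit/(1.7·α) = 2.67 − 0.1201/0.9350 = 2.5415

2.54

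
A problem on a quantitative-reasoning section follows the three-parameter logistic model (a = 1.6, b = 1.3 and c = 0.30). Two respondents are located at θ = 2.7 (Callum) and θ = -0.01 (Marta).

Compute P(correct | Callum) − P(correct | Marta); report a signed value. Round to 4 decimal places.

0.5560

P(θ) = c + (1 − c) · 1 / (1 + exp(−a(θ − b)))
P(Callum) = 0.9326  [exponent 2.2400]
P(Marta) = 0.3766  [exponent -2.0960]
Difference = 0.9326 − 0.3766 = 0.5560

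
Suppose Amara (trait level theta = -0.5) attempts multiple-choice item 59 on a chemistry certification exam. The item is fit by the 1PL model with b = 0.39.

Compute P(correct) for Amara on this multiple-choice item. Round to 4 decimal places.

P(theta) = 1 / (1 + exp(−(theta − b)))
Exponent: (-0.5 − 0.39) = -0.8900
1/(1 + e^{0.8900}) = 0.2911
P = 0.2911

0.2911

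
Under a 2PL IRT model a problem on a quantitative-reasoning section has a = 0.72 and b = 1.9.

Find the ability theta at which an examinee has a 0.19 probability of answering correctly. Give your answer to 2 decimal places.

-0.11

P(theta) = 1 / (1 + exp(−a(theta − b)))
logit = ln(0.1900/0.8100) = -1.4500
theta = b + logit/(a) = 1.9 + (-1.4500)/0.7200 = -0.1139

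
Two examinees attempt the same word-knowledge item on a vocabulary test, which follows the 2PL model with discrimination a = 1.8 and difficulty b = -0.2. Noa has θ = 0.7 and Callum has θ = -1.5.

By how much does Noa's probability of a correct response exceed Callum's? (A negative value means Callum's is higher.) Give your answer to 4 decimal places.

P(θ) = 1 / (1 + exp(−a(θ − b)))
P(Noa) = 0.8348  [exponent 1.6200]
P(Callum) = 0.0879  [exponent -2.3400]
Difference = 0.8348 − 0.0879 = 0.7469

0.7469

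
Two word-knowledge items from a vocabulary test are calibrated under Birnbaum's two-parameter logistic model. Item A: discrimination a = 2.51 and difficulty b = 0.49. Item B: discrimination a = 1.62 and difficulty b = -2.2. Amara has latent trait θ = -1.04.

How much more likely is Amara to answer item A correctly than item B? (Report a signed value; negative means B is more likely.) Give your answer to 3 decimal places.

P(θ) = 1 / (1 + exp(−a(θ − b)))
P_A = 0.0210
P_B = 0.8675
P_A − P_B = -0.8465

-0.846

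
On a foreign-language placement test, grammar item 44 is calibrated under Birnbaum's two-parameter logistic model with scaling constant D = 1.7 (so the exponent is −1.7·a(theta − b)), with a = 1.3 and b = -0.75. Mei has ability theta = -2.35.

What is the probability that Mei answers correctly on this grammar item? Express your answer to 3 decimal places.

0.028

P(theta) = 1 / (1 + exp(−D·a(theta − b)))
Exponent: 1.7 × 1.3 × (-2.35 − (-0.75)) = -3.5360
1/(1 + e^{3.5360}) = 0.0283
P = 0.0283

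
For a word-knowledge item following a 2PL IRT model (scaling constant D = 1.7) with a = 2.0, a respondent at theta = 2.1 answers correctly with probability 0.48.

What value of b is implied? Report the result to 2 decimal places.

P(theta) = 1 / (1 + exp(−D·a(theta − b)))
logit(0.48) = ln(0.48/0.52) = -0.0800
b = theta − logit/(1.7·a) = 2.1 − (-0.0800)/3.4000 = 2.1235

2.12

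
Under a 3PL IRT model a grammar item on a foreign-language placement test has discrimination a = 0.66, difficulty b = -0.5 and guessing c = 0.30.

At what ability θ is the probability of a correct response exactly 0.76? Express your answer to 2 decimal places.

P(θ) = c + (1 − c) · 1 / (1 + exp(−a(θ − b)))
Remove guessing floor: (0.76 − 0.30)/(1 − 0.30) = 0.6571
logit = ln(0.6571/0.3429) = 0.6506
θ = b + logit/(a) = -0.5 + 0.6506/0.6600 = 0.4857

0.49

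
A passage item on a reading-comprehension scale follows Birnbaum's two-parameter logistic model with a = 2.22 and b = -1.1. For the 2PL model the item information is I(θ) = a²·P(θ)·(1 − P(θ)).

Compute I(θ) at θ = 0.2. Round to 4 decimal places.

0.2467

P = 1/(1+e^{-2.8860}) = 0.9472
P(1−P) = 0.9472 × 0.0528 = 0.0501
I = a² × P(1−P) = 2.22² × 0.0501 = 0.24670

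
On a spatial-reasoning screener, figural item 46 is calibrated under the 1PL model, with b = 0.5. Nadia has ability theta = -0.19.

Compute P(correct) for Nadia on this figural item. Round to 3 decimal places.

0.334

P(theta) = 1 / (1 + exp(−(theta − b)))
Exponent: (-0.19 − 0.5) = -0.6900
1/(1 + e^{0.6900}) = 0.3340
P = 0.3340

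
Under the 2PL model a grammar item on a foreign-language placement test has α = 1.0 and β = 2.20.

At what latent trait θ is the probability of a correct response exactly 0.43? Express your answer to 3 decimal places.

P(θ) = 1 / (1 + exp(−α(θ − β)))
logit = ln(0.4300/0.5700) = -0.2819
θ = β + logit/(α) = 2.20 + (-0.2819)/1.0000 = 1.9181

1.918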